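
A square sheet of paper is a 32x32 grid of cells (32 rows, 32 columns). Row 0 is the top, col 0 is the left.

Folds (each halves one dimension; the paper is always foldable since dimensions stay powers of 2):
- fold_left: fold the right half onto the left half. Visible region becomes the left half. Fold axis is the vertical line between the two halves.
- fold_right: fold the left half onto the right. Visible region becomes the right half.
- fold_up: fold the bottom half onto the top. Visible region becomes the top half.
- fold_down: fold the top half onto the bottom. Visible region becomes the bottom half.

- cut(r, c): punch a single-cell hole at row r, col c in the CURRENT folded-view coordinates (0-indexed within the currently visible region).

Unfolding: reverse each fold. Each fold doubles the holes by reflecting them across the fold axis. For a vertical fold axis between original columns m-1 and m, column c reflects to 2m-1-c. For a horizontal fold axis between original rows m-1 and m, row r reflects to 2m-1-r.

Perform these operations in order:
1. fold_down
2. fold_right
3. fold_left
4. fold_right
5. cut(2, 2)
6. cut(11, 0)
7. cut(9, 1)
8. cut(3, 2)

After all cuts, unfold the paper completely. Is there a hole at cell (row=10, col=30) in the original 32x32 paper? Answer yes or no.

Op 1 fold_down: fold axis h@16; visible region now rows[16,32) x cols[0,32) = 16x32
Op 2 fold_right: fold axis v@16; visible region now rows[16,32) x cols[16,32) = 16x16
Op 3 fold_left: fold axis v@24; visible region now rows[16,32) x cols[16,24) = 16x8
Op 4 fold_right: fold axis v@20; visible region now rows[16,32) x cols[20,24) = 16x4
Op 5 cut(2, 2): punch at orig (18,22); cuts so far [(18, 22)]; region rows[16,32) x cols[20,24) = 16x4
Op 6 cut(11, 0): punch at orig (27,20); cuts so far [(18, 22), (27, 20)]; region rows[16,32) x cols[20,24) = 16x4
Op 7 cut(9, 1): punch at orig (25,21); cuts so far [(18, 22), (25, 21), (27, 20)]; region rows[16,32) x cols[20,24) = 16x4
Op 8 cut(3, 2): punch at orig (19,22); cuts so far [(18, 22), (19, 22), (25, 21), (27, 20)]; region rows[16,32) x cols[20,24) = 16x4
Unfold 1 (reflect across v@20): 8 holes -> [(18, 17), (18, 22), (19, 17), (19, 22), (25, 18), (25, 21), (27, 19), (27, 20)]
Unfold 2 (reflect across v@24): 16 holes -> [(18, 17), (18, 22), (18, 25), (18, 30), (19, 17), (19, 22), (19, 25), (19, 30), (25, 18), (25, 21), (25, 26), (25, 29), (27, 19), (27, 20), (27, 27), (27, 28)]
Unfold 3 (reflect across v@16): 32 holes -> [(18, 1), (18, 6), (18, 9), (18, 14), (18, 17), (18, 22), (18, 25), (18, 30), (19, 1), (19, 6), (19, 9), (19, 14), (19, 17), (19, 22), (19, 25), (19, 30), (25, 2), (25, 5), (25, 10), (25, 13), (25, 18), (25, 21), (25, 26), (25, 29), (27, 3), (27, 4), (27, 11), (27, 12), (27, 19), (27, 20), (27, 27), (27, 28)]
Unfold 4 (reflect across h@16): 64 holes -> [(4, 3), (4, 4), (4, 11), (4, 12), (4, 19), (4, 20), (4, 27), (4, 28), (6, 2), (6, 5), (6, 10), (6, 13), (6, 18), (6, 21), (6, 26), (6, 29), (12, 1), (12, 6), (12, 9), (12, 14), (12, 17), (12, 22), (12, 25), (12, 30), (13, 1), (13, 6), (13, 9), (13, 14), (13, 17), (13, 22), (13, 25), (13, 30), (18, 1), (18, 6), (18, 9), (18, 14), (18, 17), (18, 22), (18, 25), (18, 30), (19, 1), (19, 6), (19, 9), (19, 14), (19, 17), (19, 22), (19, 25), (19, 30), (25, 2), (25, 5), (25, 10), (25, 13), (25, 18), (25, 21), (25, 26), (25, 29), (27, 3), (27, 4), (27, 11), (27, 12), (27, 19), (27, 20), (27, 27), (27, 28)]
Holes: [(4, 3), (4, 4), (4, 11), (4, 12), (4, 19), (4, 20), (4, 27), (4, 28), (6, 2), (6, 5), (6, 10), (6, 13), (6, 18), (6, 21), (6, 26), (6, 29), (12, 1), (12, 6), (12, 9), (12, 14), (12, 17), (12, 22), (12, 25), (12, 30), (13, 1), (13, 6), (13, 9), (13, 14), (13, 17), (13, 22), (13, 25), (13, 30), (18, 1), (18, 6), (18, 9), (18, 14), (18, 17), (18, 22), (18, 25), (18, 30), (19, 1), (19, 6), (19, 9), (19, 14), (19, 17), (19, 22), (19, 25), (19, 30), (25, 2), (25, 5), (25, 10), (25, 13), (25, 18), (25, 21), (25, 26), (25, 29), (27, 3), (27, 4), (27, 11), (27, 12), (27, 19), (27, 20), (27, 27), (27, 28)]

Answer: no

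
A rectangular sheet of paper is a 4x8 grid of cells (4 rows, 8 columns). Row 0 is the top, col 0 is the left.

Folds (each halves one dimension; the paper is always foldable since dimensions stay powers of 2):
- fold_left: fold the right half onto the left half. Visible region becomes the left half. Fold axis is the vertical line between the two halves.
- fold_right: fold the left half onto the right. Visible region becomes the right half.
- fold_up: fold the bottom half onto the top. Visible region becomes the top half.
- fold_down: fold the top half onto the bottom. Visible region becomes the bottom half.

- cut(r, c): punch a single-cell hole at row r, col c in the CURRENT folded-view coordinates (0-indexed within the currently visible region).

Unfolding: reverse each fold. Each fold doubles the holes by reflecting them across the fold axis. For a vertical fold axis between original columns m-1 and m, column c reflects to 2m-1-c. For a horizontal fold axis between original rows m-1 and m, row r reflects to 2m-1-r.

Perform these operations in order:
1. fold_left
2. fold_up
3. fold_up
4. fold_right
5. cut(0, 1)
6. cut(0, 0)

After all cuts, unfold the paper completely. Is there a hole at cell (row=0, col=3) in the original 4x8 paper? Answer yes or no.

Op 1 fold_left: fold axis v@4; visible region now rows[0,4) x cols[0,4) = 4x4
Op 2 fold_up: fold axis h@2; visible region now rows[0,2) x cols[0,4) = 2x4
Op 3 fold_up: fold axis h@1; visible region now rows[0,1) x cols[0,4) = 1x4
Op 4 fold_right: fold axis v@2; visible region now rows[0,1) x cols[2,4) = 1x2
Op 5 cut(0, 1): punch at orig (0,3); cuts so far [(0, 3)]; region rows[0,1) x cols[2,4) = 1x2
Op 6 cut(0, 0): punch at orig (0,2); cuts so far [(0, 2), (0, 3)]; region rows[0,1) x cols[2,4) = 1x2
Unfold 1 (reflect across v@2): 4 holes -> [(0, 0), (0, 1), (0, 2), (0, 3)]
Unfold 2 (reflect across h@1): 8 holes -> [(0, 0), (0, 1), (0, 2), (0, 3), (1, 0), (1, 1), (1, 2), (1, 3)]
Unfold 3 (reflect across h@2): 16 holes -> [(0, 0), (0, 1), (0, 2), (0, 3), (1, 0), (1, 1), (1, 2), (1, 3), (2, 0), (2, 1), (2, 2), (2, 3), (3, 0), (3, 1), (3, 2), (3, 3)]
Unfold 4 (reflect across v@4): 32 holes -> [(0, 0), (0, 1), (0, 2), (0, 3), (0, 4), (0, 5), (0, 6), (0, 7), (1, 0), (1, 1), (1, 2), (1, 3), (1, 4), (1, 5), (1, 6), (1, 7), (2, 0), (2, 1), (2, 2), (2, 3), (2, 4), (2, 5), (2, 6), (2, 7), (3, 0), (3, 1), (3, 2), (3, 3), (3, 4), (3, 5), (3, 6), (3, 7)]
Holes: [(0, 0), (0, 1), (0, 2), (0, 3), (0, 4), (0, 5), (0, 6), (0, 7), (1, 0), (1, 1), (1, 2), (1, 3), (1, 4), (1, 5), (1, 6), (1, 7), (2, 0), (2, 1), (2, 2), (2, 3), (2, 4), (2, 5), (2, 6), (2, 7), (3, 0), (3, 1), (3, 2), (3, 3), (3, 4), (3, 5), (3, 6), (3, 7)]

Answer: yes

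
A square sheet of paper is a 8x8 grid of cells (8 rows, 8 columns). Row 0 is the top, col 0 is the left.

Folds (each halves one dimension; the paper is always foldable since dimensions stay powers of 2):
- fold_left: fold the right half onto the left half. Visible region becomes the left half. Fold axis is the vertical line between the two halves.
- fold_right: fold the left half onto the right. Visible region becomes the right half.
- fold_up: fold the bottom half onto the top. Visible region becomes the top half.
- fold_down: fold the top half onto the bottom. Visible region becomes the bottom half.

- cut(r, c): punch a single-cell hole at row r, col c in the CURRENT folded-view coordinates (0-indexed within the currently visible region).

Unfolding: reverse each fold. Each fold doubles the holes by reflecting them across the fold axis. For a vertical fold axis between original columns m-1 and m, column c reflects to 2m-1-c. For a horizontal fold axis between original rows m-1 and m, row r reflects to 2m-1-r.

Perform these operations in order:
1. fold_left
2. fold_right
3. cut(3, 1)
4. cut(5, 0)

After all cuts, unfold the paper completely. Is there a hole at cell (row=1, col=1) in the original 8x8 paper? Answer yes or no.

Answer: no

Derivation:
Op 1 fold_left: fold axis v@4; visible region now rows[0,8) x cols[0,4) = 8x4
Op 2 fold_right: fold axis v@2; visible region now rows[0,8) x cols[2,4) = 8x2
Op 3 cut(3, 1): punch at orig (3,3); cuts so far [(3, 3)]; region rows[0,8) x cols[2,4) = 8x2
Op 4 cut(5, 0): punch at orig (5,2); cuts so far [(3, 3), (5, 2)]; region rows[0,8) x cols[2,4) = 8x2
Unfold 1 (reflect across v@2): 4 holes -> [(3, 0), (3, 3), (5, 1), (5, 2)]
Unfold 2 (reflect across v@4): 8 holes -> [(3, 0), (3, 3), (3, 4), (3, 7), (5, 1), (5, 2), (5, 5), (5, 6)]
Holes: [(3, 0), (3, 3), (3, 4), (3, 7), (5, 1), (5, 2), (5, 5), (5, 6)]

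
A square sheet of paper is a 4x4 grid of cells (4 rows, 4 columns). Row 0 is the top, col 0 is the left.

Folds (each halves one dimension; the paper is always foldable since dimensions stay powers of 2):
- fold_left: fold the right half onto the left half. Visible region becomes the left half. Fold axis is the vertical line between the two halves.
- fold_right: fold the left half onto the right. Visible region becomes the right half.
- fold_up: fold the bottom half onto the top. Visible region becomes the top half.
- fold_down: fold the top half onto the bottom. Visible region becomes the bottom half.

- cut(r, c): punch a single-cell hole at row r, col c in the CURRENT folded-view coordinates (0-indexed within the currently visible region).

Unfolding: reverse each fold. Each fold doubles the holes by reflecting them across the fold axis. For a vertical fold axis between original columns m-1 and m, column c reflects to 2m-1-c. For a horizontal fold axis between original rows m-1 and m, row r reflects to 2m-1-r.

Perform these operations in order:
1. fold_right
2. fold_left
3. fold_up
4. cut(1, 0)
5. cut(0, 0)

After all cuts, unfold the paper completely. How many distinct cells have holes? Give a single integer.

Op 1 fold_right: fold axis v@2; visible region now rows[0,4) x cols[2,4) = 4x2
Op 2 fold_left: fold axis v@3; visible region now rows[0,4) x cols[2,3) = 4x1
Op 3 fold_up: fold axis h@2; visible region now rows[0,2) x cols[2,3) = 2x1
Op 4 cut(1, 0): punch at orig (1,2); cuts so far [(1, 2)]; region rows[0,2) x cols[2,3) = 2x1
Op 5 cut(0, 0): punch at orig (0,2); cuts so far [(0, 2), (1, 2)]; region rows[0,2) x cols[2,3) = 2x1
Unfold 1 (reflect across h@2): 4 holes -> [(0, 2), (1, 2), (2, 2), (3, 2)]
Unfold 2 (reflect across v@3): 8 holes -> [(0, 2), (0, 3), (1, 2), (1, 3), (2, 2), (2, 3), (3, 2), (3, 3)]
Unfold 3 (reflect across v@2): 16 holes -> [(0, 0), (0, 1), (0, 2), (0, 3), (1, 0), (1, 1), (1, 2), (1, 3), (2, 0), (2, 1), (2, 2), (2, 3), (3, 0), (3, 1), (3, 2), (3, 3)]

Answer: 16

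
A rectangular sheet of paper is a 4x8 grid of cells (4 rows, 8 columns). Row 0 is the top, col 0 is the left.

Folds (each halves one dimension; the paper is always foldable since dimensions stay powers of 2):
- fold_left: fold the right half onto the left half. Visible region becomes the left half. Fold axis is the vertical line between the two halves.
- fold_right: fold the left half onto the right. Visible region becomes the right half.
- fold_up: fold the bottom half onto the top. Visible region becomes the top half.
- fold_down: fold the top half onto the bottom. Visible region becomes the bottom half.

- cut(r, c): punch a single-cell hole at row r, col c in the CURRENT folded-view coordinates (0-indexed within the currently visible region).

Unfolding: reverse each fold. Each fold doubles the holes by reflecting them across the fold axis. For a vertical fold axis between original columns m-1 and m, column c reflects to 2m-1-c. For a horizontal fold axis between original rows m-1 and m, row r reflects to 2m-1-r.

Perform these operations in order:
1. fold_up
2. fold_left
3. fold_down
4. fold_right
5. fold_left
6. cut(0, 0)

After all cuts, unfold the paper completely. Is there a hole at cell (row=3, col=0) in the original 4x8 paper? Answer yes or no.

Op 1 fold_up: fold axis h@2; visible region now rows[0,2) x cols[0,8) = 2x8
Op 2 fold_left: fold axis v@4; visible region now rows[0,2) x cols[0,4) = 2x4
Op 3 fold_down: fold axis h@1; visible region now rows[1,2) x cols[0,4) = 1x4
Op 4 fold_right: fold axis v@2; visible region now rows[1,2) x cols[2,4) = 1x2
Op 5 fold_left: fold axis v@3; visible region now rows[1,2) x cols[2,3) = 1x1
Op 6 cut(0, 0): punch at orig (1,2); cuts so far [(1, 2)]; region rows[1,2) x cols[2,3) = 1x1
Unfold 1 (reflect across v@3): 2 holes -> [(1, 2), (1, 3)]
Unfold 2 (reflect across v@2): 4 holes -> [(1, 0), (1, 1), (1, 2), (1, 3)]
Unfold 3 (reflect across h@1): 8 holes -> [(0, 0), (0, 1), (0, 2), (0, 3), (1, 0), (1, 1), (1, 2), (1, 3)]
Unfold 4 (reflect across v@4): 16 holes -> [(0, 0), (0, 1), (0, 2), (0, 3), (0, 4), (0, 5), (0, 6), (0, 7), (1, 0), (1, 1), (1, 2), (1, 3), (1, 4), (1, 5), (1, 6), (1, 7)]
Unfold 5 (reflect across h@2): 32 holes -> [(0, 0), (0, 1), (0, 2), (0, 3), (0, 4), (0, 5), (0, 6), (0, 7), (1, 0), (1, 1), (1, 2), (1, 3), (1, 4), (1, 5), (1, 6), (1, 7), (2, 0), (2, 1), (2, 2), (2, 3), (2, 4), (2, 5), (2, 6), (2, 7), (3, 0), (3, 1), (3, 2), (3, 3), (3, 4), (3, 5), (3, 6), (3, 7)]
Holes: [(0, 0), (0, 1), (0, 2), (0, 3), (0, 4), (0, 5), (0, 6), (0, 7), (1, 0), (1, 1), (1, 2), (1, 3), (1, 4), (1, 5), (1, 6), (1, 7), (2, 0), (2, 1), (2, 2), (2, 3), (2, 4), (2, 5), (2, 6), (2, 7), (3, 0), (3, 1), (3, 2), (3, 3), (3, 4), (3, 5), (3, 6), (3, 7)]

Answer: yes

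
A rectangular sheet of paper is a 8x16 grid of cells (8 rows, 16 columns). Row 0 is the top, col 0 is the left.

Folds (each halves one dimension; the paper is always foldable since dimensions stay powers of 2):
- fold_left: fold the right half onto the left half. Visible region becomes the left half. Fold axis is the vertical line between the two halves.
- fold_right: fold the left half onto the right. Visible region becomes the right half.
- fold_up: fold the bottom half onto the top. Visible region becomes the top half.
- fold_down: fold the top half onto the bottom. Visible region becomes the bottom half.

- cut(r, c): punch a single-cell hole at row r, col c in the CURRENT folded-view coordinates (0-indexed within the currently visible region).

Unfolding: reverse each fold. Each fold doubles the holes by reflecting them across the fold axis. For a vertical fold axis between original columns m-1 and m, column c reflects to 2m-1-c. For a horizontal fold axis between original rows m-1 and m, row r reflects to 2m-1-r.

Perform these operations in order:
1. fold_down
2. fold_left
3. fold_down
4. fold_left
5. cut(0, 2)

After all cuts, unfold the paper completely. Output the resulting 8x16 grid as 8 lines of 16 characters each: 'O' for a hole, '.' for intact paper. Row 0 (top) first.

Answer: ................
..O..O....O..O..
..O..O....O..O..
................
................
..O..O....O..O..
..O..O....O..O..
................

Derivation:
Op 1 fold_down: fold axis h@4; visible region now rows[4,8) x cols[0,16) = 4x16
Op 2 fold_left: fold axis v@8; visible region now rows[4,8) x cols[0,8) = 4x8
Op 3 fold_down: fold axis h@6; visible region now rows[6,8) x cols[0,8) = 2x8
Op 4 fold_left: fold axis v@4; visible region now rows[6,8) x cols[0,4) = 2x4
Op 5 cut(0, 2): punch at orig (6,2); cuts so far [(6, 2)]; region rows[6,8) x cols[0,4) = 2x4
Unfold 1 (reflect across v@4): 2 holes -> [(6, 2), (6, 5)]
Unfold 2 (reflect across h@6): 4 holes -> [(5, 2), (5, 5), (6, 2), (6, 5)]
Unfold 3 (reflect across v@8): 8 holes -> [(5, 2), (5, 5), (5, 10), (5, 13), (6, 2), (6, 5), (6, 10), (6, 13)]
Unfold 4 (reflect across h@4): 16 holes -> [(1, 2), (1, 5), (1, 10), (1, 13), (2, 2), (2, 5), (2, 10), (2, 13), (5, 2), (5, 5), (5, 10), (5, 13), (6, 2), (6, 5), (6, 10), (6, 13)]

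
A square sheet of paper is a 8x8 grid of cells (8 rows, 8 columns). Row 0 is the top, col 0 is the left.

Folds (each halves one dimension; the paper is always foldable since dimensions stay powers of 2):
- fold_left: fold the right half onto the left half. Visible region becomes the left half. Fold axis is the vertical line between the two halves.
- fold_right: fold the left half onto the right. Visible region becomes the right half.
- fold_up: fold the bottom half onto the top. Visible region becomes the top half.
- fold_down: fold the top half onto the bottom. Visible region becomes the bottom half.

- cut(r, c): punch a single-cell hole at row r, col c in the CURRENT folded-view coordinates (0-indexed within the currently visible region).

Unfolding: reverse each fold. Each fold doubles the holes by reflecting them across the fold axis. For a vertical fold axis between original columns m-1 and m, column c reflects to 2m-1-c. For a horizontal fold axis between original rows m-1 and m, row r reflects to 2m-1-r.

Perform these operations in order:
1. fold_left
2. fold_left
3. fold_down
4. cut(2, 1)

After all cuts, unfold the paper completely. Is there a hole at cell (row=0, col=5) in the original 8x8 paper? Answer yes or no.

Answer: no

Derivation:
Op 1 fold_left: fold axis v@4; visible region now rows[0,8) x cols[0,4) = 8x4
Op 2 fold_left: fold axis v@2; visible region now rows[0,8) x cols[0,2) = 8x2
Op 3 fold_down: fold axis h@4; visible region now rows[4,8) x cols[0,2) = 4x2
Op 4 cut(2, 1): punch at orig (6,1); cuts so far [(6, 1)]; region rows[4,8) x cols[0,2) = 4x2
Unfold 1 (reflect across h@4): 2 holes -> [(1, 1), (6, 1)]
Unfold 2 (reflect across v@2): 4 holes -> [(1, 1), (1, 2), (6, 1), (6, 2)]
Unfold 3 (reflect across v@4): 8 holes -> [(1, 1), (1, 2), (1, 5), (1, 6), (6, 1), (6, 2), (6, 5), (6, 6)]
Holes: [(1, 1), (1, 2), (1, 5), (1, 6), (6, 1), (6, 2), (6, 5), (6, 6)]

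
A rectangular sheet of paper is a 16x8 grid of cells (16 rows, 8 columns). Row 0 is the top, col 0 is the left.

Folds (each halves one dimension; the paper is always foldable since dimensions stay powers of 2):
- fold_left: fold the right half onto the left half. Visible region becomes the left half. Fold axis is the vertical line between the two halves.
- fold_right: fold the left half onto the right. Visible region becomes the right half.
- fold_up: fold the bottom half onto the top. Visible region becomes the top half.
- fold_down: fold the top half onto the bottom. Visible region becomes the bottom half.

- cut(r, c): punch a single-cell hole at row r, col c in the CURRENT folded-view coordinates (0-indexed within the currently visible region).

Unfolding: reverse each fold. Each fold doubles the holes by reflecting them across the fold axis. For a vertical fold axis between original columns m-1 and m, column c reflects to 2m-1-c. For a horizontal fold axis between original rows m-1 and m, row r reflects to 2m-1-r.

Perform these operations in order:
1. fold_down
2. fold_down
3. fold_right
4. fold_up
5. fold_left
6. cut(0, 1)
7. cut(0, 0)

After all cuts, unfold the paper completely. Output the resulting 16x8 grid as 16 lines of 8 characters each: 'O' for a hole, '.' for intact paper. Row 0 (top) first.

Answer: OOOOOOOO
........
........
OOOOOOOO
OOOOOOOO
........
........
OOOOOOOO
OOOOOOOO
........
........
OOOOOOOO
OOOOOOOO
........
........
OOOOOOOO

Derivation:
Op 1 fold_down: fold axis h@8; visible region now rows[8,16) x cols[0,8) = 8x8
Op 2 fold_down: fold axis h@12; visible region now rows[12,16) x cols[0,8) = 4x8
Op 3 fold_right: fold axis v@4; visible region now rows[12,16) x cols[4,8) = 4x4
Op 4 fold_up: fold axis h@14; visible region now rows[12,14) x cols[4,8) = 2x4
Op 5 fold_left: fold axis v@6; visible region now rows[12,14) x cols[4,6) = 2x2
Op 6 cut(0, 1): punch at orig (12,5); cuts so far [(12, 5)]; region rows[12,14) x cols[4,6) = 2x2
Op 7 cut(0, 0): punch at orig (12,4); cuts so far [(12, 4), (12, 5)]; region rows[12,14) x cols[4,6) = 2x2
Unfold 1 (reflect across v@6): 4 holes -> [(12, 4), (12, 5), (12, 6), (12, 7)]
Unfold 2 (reflect across h@14): 8 holes -> [(12, 4), (12, 5), (12, 6), (12, 7), (15, 4), (15, 5), (15, 6), (15, 7)]
Unfold 3 (reflect across v@4): 16 holes -> [(12, 0), (12, 1), (12, 2), (12, 3), (12, 4), (12, 5), (12, 6), (12, 7), (15, 0), (15, 1), (15, 2), (15, 3), (15, 4), (15, 5), (15, 6), (15, 7)]
Unfold 4 (reflect across h@12): 32 holes -> [(8, 0), (8, 1), (8, 2), (8, 3), (8, 4), (8, 5), (8, 6), (8, 7), (11, 0), (11, 1), (11, 2), (11, 3), (11, 4), (11, 5), (11, 6), (11, 7), (12, 0), (12, 1), (12, 2), (12, 3), (12, 4), (12, 5), (12, 6), (12, 7), (15, 0), (15, 1), (15, 2), (15, 3), (15, 4), (15, 5), (15, 6), (15, 7)]
Unfold 5 (reflect across h@8): 64 holes -> [(0, 0), (0, 1), (0, 2), (0, 3), (0, 4), (0, 5), (0, 6), (0, 7), (3, 0), (3, 1), (3, 2), (3, 3), (3, 4), (3, 5), (3, 6), (3, 7), (4, 0), (4, 1), (4, 2), (4, 3), (4, 4), (4, 5), (4, 6), (4, 7), (7, 0), (7, 1), (7, 2), (7, 3), (7, 4), (7, 5), (7, 6), (7, 7), (8, 0), (8, 1), (8, 2), (8, 3), (8, 4), (8, 5), (8, 6), (8, 7), (11, 0), (11, 1), (11, 2), (11, 3), (11, 4), (11, 5), (11, 6), (11, 7), (12, 0), (12, 1), (12, 2), (12, 3), (12, 4), (12, 5), (12, 6), (12, 7), (15, 0), (15, 1), (15, 2), (15, 3), (15, 4), (15, 5), (15, 6), (15, 7)]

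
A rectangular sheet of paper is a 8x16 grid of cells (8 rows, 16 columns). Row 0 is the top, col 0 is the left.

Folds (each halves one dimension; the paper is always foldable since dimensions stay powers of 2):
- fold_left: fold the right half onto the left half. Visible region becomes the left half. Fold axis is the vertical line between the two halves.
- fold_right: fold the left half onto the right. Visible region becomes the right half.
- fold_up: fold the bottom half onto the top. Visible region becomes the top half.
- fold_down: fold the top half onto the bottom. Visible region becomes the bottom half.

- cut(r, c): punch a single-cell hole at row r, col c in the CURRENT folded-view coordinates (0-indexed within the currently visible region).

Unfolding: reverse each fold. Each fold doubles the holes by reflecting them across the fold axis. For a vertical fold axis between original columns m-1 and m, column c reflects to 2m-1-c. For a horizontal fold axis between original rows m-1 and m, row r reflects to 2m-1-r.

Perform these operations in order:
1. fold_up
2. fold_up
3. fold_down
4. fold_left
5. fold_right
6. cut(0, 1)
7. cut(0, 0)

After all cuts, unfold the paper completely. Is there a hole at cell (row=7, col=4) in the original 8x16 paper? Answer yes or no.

Op 1 fold_up: fold axis h@4; visible region now rows[0,4) x cols[0,16) = 4x16
Op 2 fold_up: fold axis h@2; visible region now rows[0,2) x cols[0,16) = 2x16
Op 3 fold_down: fold axis h@1; visible region now rows[1,2) x cols[0,16) = 1x16
Op 4 fold_left: fold axis v@8; visible region now rows[1,2) x cols[0,8) = 1x8
Op 5 fold_right: fold axis v@4; visible region now rows[1,2) x cols[4,8) = 1x4
Op 6 cut(0, 1): punch at orig (1,5); cuts so far [(1, 5)]; region rows[1,2) x cols[4,8) = 1x4
Op 7 cut(0, 0): punch at orig (1,4); cuts so far [(1, 4), (1, 5)]; region rows[1,2) x cols[4,8) = 1x4
Unfold 1 (reflect across v@4): 4 holes -> [(1, 2), (1, 3), (1, 4), (1, 5)]
Unfold 2 (reflect across v@8): 8 holes -> [(1, 2), (1, 3), (1, 4), (1, 5), (1, 10), (1, 11), (1, 12), (1, 13)]
Unfold 3 (reflect across h@1): 16 holes -> [(0, 2), (0, 3), (0, 4), (0, 5), (0, 10), (0, 11), (0, 12), (0, 13), (1, 2), (1, 3), (1, 4), (1, 5), (1, 10), (1, 11), (1, 12), (1, 13)]
Unfold 4 (reflect across h@2): 32 holes -> [(0, 2), (0, 3), (0, 4), (0, 5), (0, 10), (0, 11), (0, 12), (0, 13), (1, 2), (1, 3), (1, 4), (1, 5), (1, 10), (1, 11), (1, 12), (1, 13), (2, 2), (2, 3), (2, 4), (2, 5), (2, 10), (2, 11), (2, 12), (2, 13), (3, 2), (3, 3), (3, 4), (3, 5), (3, 10), (3, 11), (3, 12), (3, 13)]
Unfold 5 (reflect across h@4): 64 holes -> [(0, 2), (0, 3), (0, 4), (0, 5), (0, 10), (0, 11), (0, 12), (0, 13), (1, 2), (1, 3), (1, 4), (1, 5), (1, 10), (1, 11), (1, 12), (1, 13), (2, 2), (2, 3), (2, 4), (2, 5), (2, 10), (2, 11), (2, 12), (2, 13), (3, 2), (3, 3), (3, 4), (3, 5), (3, 10), (3, 11), (3, 12), (3, 13), (4, 2), (4, 3), (4, 4), (4, 5), (4, 10), (4, 11), (4, 12), (4, 13), (5, 2), (5, 3), (5, 4), (5, 5), (5, 10), (5, 11), (5, 12), (5, 13), (6, 2), (6, 3), (6, 4), (6, 5), (6, 10), (6, 11), (6, 12), (6, 13), (7, 2), (7, 3), (7, 4), (7, 5), (7, 10), (7, 11), (7, 12), (7, 13)]
Holes: [(0, 2), (0, 3), (0, 4), (0, 5), (0, 10), (0, 11), (0, 12), (0, 13), (1, 2), (1, 3), (1, 4), (1, 5), (1, 10), (1, 11), (1, 12), (1, 13), (2, 2), (2, 3), (2, 4), (2, 5), (2, 10), (2, 11), (2, 12), (2, 13), (3, 2), (3, 3), (3, 4), (3, 5), (3, 10), (3, 11), (3, 12), (3, 13), (4, 2), (4, 3), (4, 4), (4, 5), (4, 10), (4, 11), (4, 12), (4, 13), (5, 2), (5, 3), (5, 4), (5, 5), (5, 10), (5, 11), (5, 12), (5, 13), (6, 2), (6, 3), (6, 4), (6, 5), (6, 10), (6, 11), (6, 12), (6, 13), (7, 2), (7, 3), (7, 4), (7, 5), (7, 10), (7, 11), (7, 12), (7, 13)]

Answer: yes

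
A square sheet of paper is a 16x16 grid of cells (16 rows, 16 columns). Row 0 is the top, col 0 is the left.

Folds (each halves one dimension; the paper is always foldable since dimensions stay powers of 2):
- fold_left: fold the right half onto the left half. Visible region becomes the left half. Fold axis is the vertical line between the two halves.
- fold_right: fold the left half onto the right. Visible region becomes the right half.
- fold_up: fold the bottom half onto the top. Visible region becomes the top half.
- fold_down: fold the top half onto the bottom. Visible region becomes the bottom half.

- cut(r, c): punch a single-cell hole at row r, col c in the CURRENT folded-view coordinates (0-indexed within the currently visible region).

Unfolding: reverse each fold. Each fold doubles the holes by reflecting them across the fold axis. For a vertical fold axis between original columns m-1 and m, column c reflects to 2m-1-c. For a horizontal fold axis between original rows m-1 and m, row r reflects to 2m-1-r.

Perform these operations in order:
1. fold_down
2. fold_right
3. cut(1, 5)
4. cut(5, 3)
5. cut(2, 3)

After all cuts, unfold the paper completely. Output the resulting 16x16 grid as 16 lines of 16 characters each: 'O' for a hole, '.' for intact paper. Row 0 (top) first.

Op 1 fold_down: fold axis h@8; visible region now rows[8,16) x cols[0,16) = 8x16
Op 2 fold_right: fold axis v@8; visible region now rows[8,16) x cols[8,16) = 8x8
Op 3 cut(1, 5): punch at orig (9,13); cuts so far [(9, 13)]; region rows[8,16) x cols[8,16) = 8x8
Op 4 cut(5, 3): punch at orig (13,11); cuts so far [(9, 13), (13, 11)]; region rows[8,16) x cols[8,16) = 8x8
Op 5 cut(2, 3): punch at orig (10,11); cuts so far [(9, 13), (10, 11), (13, 11)]; region rows[8,16) x cols[8,16) = 8x8
Unfold 1 (reflect across v@8): 6 holes -> [(9, 2), (9, 13), (10, 4), (10, 11), (13, 4), (13, 11)]
Unfold 2 (reflect across h@8): 12 holes -> [(2, 4), (2, 11), (5, 4), (5, 11), (6, 2), (6, 13), (9, 2), (9, 13), (10, 4), (10, 11), (13, 4), (13, 11)]

Answer: ................
................
....O......O....
................
................
....O......O....
..O..........O..
................
................
..O..........O..
....O......O....
................
................
....O......O....
................
................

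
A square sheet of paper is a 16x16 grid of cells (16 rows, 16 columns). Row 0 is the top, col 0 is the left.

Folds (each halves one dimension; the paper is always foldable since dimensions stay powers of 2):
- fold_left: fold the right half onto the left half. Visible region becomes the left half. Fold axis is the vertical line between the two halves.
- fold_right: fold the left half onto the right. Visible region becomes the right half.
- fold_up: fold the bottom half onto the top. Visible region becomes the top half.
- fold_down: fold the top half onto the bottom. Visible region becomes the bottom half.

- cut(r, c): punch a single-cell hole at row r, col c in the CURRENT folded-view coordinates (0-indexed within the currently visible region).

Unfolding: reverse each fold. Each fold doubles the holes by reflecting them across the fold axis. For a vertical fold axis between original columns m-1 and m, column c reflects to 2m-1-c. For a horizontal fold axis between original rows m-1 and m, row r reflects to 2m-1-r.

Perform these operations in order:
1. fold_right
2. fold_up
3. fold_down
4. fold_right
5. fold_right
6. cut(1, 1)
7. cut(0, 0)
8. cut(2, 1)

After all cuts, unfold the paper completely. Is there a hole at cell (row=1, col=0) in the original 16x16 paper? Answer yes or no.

Op 1 fold_right: fold axis v@8; visible region now rows[0,16) x cols[8,16) = 16x8
Op 2 fold_up: fold axis h@8; visible region now rows[0,8) x cols[8,16) = 8x8
Op 3 fold_down: fold axis h@4; visible region now rows[4,8) x cols[8,16) = 4x8
Op 4 fold_right: fold axis v@12; visible region now rows[4,8) x cols[12,16) = 4x4
Op 5 fold_right: fold axis v@14; visible region now rows[4,8) x cols[14,16) = 4x2
Op 6 cut(1, 1): punch at orig (5,15); cuts so far [(5, 15)]; region rows[4,8) x cols[14,16) = 4x2
Op 7 cut(0, 0): punch at orig (4,14); cuts so far [(4, 14), (5, 15)]; region rows[4,8) x cols[14,16) = 4x2
Op 8 cut(2, 1): punch at orig (6,15); cuts so far [(4, 14), (5, 15), (6, 15)]; region rows[4,8) x cols[14,16) = 4x2
Unfold 1 (reflect across v@14): 6 holes -> [(4, 13), (4, 14), (5, 12), (5, 15), (6, 12), (6, 15)]
Unfold 2 (reflect across v@12): 12 holes -> [(4, 9), (4, 10), (4, 13), (4, 14), (5, 8), (5, 11), (5, 12), (5, 15), (6, 8), (6, 11), (6, 12), (6, 15)]
Unfold 3 (reflect across h@4): 24 holes -> [(1, 8), (1, 11), (1, 12), (1, 15), (2, 8), (2, 11), (2, 12), (2, 15), (3, 9), (3, 10), (3, 13), (3, 14), (4, 9), (4, 10), (4, 13), (4, 14), (5, 8), (5, 11), (5, 12), (5, 15), (6, 8), (6, 11), (6, 12), (6, 15)]
Unfold 4 (reflect across h@8): 48 holes -> [(1, 8), (1, 11), (1, 12), (1, 15), (2, 8), (2, 11), (2, 12), (2, 15), (3, 9), (3, 10), (3, 13), (3, 14), (4, 9), (4, 10), (4, 13), (4, 14), (5, 8), (5, 11), (5, 12), (5, 15), (6, 8), (6, 11), (6, 12), (6, 15), (9, 8), (9, 11), (9, 12), (9, 15), (10, 8), (10, 11), (10, 12), (10, 15), (11, 9), (11, 10), (11, 13), (11, 14), (12, 9), (12, 10), (12, 13), (12, 14), (13, 8), (13, 11), (13, 12), (13, 15), (14, 8), (14, 11), (14, 12), (14, 15)]
Unfold 5 (reflect across v@8): 96 holes -> [(1, 0), (1, 3), (1, 4), (1, 7), (1, 8), (1, 11), (1, 12), (1, 15), (2, 0), (2, 3), (2, 4), (2, 7), (2, 8), (2, 11), (2, 12), (2, 15), (3, 1), (3, 2), (3, 5), (3, 6), (3, 9), (3, 10), (3, 13), (3, 14), (4, 1), (4, 2), (4, 5), (4, 6), (4, 9), (4, 10), (4, 13), (4, 14), (5, 0), (5, 3), (5, 4), (5, 7), (5, 8), (5, 11), (5, 12), (5, 15), (6, 0), (6, 3), (6, 4), (6, 7), (6, 8), (6, 11), (6, 12), (6, 15), (9, 0), (9, 3), (9, 4), (9, 7), (9, 8), (9, 11), (9, 12), (9, 15), (10, 0), (10, 3), (10, 4), (10, 7), (10, 8), (10, 11), (10, 12), (10, 15), (11, 1), (11, 2), (11, 5), (11, 6), (11, 9), (11, 10), (11, 13), (11, 14), (12, 1), (12, 2), (12, 5), (12, 6), (12, 9), (12, 10), (12, 13), (12, 14), (13, 0), (13, 3), (13, 4), (13, 7), (13, 8), (13, 11), (13, 12), (13, 15), (14, 0), (14, 3), (14, 4), (14, 7), (14, 8), (14, 11), (14, 12), (14, 15)]
Holes: [(1, 0), (1, 3), (1, 4), (1, 7), (1, 8), (1, 11), (1, 12), (1, 15), (2, 0), (2, 3), (2, 4), (2, 7), (2, 8), (2, 11), (2, 12), (2, 15), (3, 1), (3, 2), (3, 5), (3, 6), (3, 9), (3, 10), (3, 13), (3, 14), (4, 1), (4, 2), (4, 5), (4, 6), (4, 9), (4, 10), (4, 13), (4, 14), (5, 0), (5, 3), (5, 4), (5, 7), (5, 8), (5, 11), (5, 12), (5, 15), (6, 0), (6, 3), (6, 4), (6, 7), (6, 8), (6, 11), (6, 12), (6, 15), (9, 0), (9, 3), (9, 4), (9, 7), (9, 8), (9, 11), (9, 12), (9, 15), (10, 0), (10, 3), (10, 4), (10, 7), (10, 8), (10, 11), (10, 12), (10, 15), (11, 1), (11, 2), (11, 5), (11, 6), (11, 9), (11, 10), (11, 13), (11, 14), (12, 1), (12, 2), (12, 5), (12, 6), (12, 9), (12, 10), (12, 13), (12, 14), (13, 0), (13, 3), (13, 4), (13, 7), (13, 8), (13, 11), (13, 12), (13, 15), (14, 0), (14, 3), (14, 4), (14, 7), (14, 8), (14, 11), (14, 12), (14, 15)]

Answer: yes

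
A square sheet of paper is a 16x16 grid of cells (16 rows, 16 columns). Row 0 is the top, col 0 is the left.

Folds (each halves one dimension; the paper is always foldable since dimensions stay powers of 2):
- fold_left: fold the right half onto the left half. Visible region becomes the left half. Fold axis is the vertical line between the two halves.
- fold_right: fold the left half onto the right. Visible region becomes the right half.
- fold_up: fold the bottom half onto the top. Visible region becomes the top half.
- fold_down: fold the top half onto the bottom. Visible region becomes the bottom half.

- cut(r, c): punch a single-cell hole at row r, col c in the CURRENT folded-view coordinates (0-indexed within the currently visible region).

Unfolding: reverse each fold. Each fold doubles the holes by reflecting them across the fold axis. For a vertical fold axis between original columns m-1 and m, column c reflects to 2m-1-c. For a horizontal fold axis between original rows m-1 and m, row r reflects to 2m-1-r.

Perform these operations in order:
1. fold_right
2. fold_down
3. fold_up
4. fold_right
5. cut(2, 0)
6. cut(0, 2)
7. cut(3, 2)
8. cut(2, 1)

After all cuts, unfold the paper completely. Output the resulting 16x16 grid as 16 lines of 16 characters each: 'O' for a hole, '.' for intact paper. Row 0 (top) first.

Op 1 fold_right: fold axis v@8; visible region now rows[0,16) x cols[8,16) = 16x8
Op 2 fold_down: fold axis h@8; visible region now rows[8,16) x cols[8,16) = 8x8
Op 3 fold_up: fold axis h@12; visible region now rows[8,12) x cols[8,16) = 4x8
Op 4 fold_right: fold axis v@12; visible region now rows[8,12) x cols[12,16) = 4x4
Op 5 cut(2, 0): punch at orig (10,12); cuts so far [(10, 12)]; region rows[8,12) x cols[12,16) = 4x4
Op 6 cut(0, 2): punch at orig (8,14); cuts so far [(8, 14), (10, 12)]; region rows[8,12) x cols[12,16) = 4x4
Op 7 cut(3, 2): punch at orig (11,14); cuts so far [(8, 14), (10, 12), (11, 14)]; region rows[8,12) x cols[12,16) = 4x4
Op 8 cut(2, 1): punch at orig (10,13); cuts so far [(8, 14), (10, 12), (10, 13), (11, 14)]; region rows[8,12) x cols[12,16) = 4x4
Unfold 1 (reflect across v@12): 8 holes -> [(8, 9), (8, 14), (10, 10), (10, 11), (10, 12), (10, 13), (11, 9), (11, 14)]
Unfold 2 (reflect across h@12): 16 holes -> [(8, 9), (8, 14), (10, 10), (10, 11), (10, 12), (10, 13), (11, 9), (11, 14), (12, 9), (12, 14), (13, 10), (13, 11), (13, 12), (13, 13), (15, 9), (15, 14)]
Unfold 3 (reflect across h@8): 32 holes -> [(0, 9), (0, 14), (2, 10), (2, 11), (2, 12), (2, 13), (3, 9), (3, 14), (4, 9), (4, 14), (5, 10), (5, 11), (5, 12), (5, 13), (7, 9), (7, 14), (8, 9), (8, 14), (10, 10), (10, 11), (10, 12), (10, 13), (11, 9), (11, 14), (12, 9), (12, 14), (13, 10), (13, 11), (13, 12), (13, 13), (15, 9), (15, 14)]
Unfold 4 (reflect across v@8): 64 holes -> [(0, 1), (0, 6), (0, 9), (0, 14), (2, 2), (2, 3), (2, 4), (2, 5), (2, 10), (2, 11), (2, 12), (2, 13), (3, 1), (3, 6), (3, 9), (3, 14), (4, 1), (4, 6), (4, 9), (4, 14), (5, 2), (5, 3), (5, 4), (5, 5), (5, 10), (5, 11), (5, 12), (5, 13), (7, 1), (7, 6), (7, 9), (7, 14), (8, 1), (8, 6), (8, 9), (8, 14), (10, 2), (10, 3), (10, 4), (10, 5), (10, 10), (10, 11), (10, 12), (10, 13), (11, 1), (11, 6), (11, 9), (11, 14), (12, 1), (12, 6), (12, 9), (12, 14), (13, 2), (13, 3), (13, 4), (13, 5), (13, 10), (13, 11), (13, 12), (13, 13), (15, 1), (15, 6), (15, 9), (15, 14)]

Answer: .O....O..O....O.
................
..OOOO....OOOO..
.O....O..O....O.
.O....O..O....O.
..OOOO....OOOO..
................
.O....O..O....O.
.O....O..O....O.
................
..OOOO....OOOO..
.O....O..O....O.
.O....O..O....O.
..OOOO....OOOO..
................
.O....O..O....O.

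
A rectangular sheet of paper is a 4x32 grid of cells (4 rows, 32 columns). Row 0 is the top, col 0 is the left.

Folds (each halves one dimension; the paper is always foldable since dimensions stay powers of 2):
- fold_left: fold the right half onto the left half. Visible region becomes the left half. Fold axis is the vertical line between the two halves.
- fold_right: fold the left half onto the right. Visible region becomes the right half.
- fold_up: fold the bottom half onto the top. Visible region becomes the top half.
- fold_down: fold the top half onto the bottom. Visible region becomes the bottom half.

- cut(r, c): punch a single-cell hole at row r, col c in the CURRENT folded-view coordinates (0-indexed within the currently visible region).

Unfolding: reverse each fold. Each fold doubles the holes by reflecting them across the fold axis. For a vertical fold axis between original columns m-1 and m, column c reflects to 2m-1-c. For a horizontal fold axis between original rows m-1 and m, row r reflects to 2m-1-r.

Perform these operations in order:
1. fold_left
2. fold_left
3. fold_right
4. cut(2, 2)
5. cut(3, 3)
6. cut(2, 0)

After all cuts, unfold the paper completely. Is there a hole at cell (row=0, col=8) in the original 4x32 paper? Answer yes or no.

Op 1 fold_left: fold axis v@16; visible region now rows[0,4) x cols[0,16) = 4x16
Op 2 fold_left: fold axis v@8; visible region now rows[0,4) x cols[0,8) = 4x8
Op 3 fold_right: fold axis v@4; visible region now rows[0,4) x cols[4,8) = 4x4
Op 4 cut(2, 2): punch at orig (2,6); cuts so far [(2, 6)]; region rows[0,4) x cols[4,8) = 4x4
Op 5 cut(3, 3): punch at orig (3,7); cuts so far [(2, 6), (3, 7)]; region rows[0,4) x cols[4,8) = 4x4
Op 6 cut(2, 0): punch at orig (2,4); cuts so far [(2, 4), (2, 6), (3, 7)]; region rows[0,4) x cols[4,8) = 4x4
Unfold 1 (reflect across v@4): 6 holes -> [(2, 1), (2, 3), (2, 4), (2, 6), (3, 0), (3, 7)]
Unfold 2 (reflect across v@8): 12 holes -> [(2, 1), (2, 3), (2, 4), (2, 6), (2, 9), (2, 11), (2, 12), (2, 14), (3, 0), (3, 7), (3, 8), (3, 15)]
Unfold 3 (reflect across v@16): 24 holes -> [(2, 1), (2, 3), (2, 4), (2, 6), (2, 9), (2, 11), (2, 12), (2, 14), (2, 17), (2, 19), (2, 20), (2, 22), (2, 25), (2, 27), (2, 28), (2, 30), (3, 0), (3, 7), (3, 8), (3, 15), (3, 16), (3, 23), (3, 24), (3, 31)]
Holes: [(2, 1), (2, 3), (2, 4), (2, 6), (2, 9), (2, 11), (2, 12), (2, 14), (2, 17), (2, 19), (2, 20), (2, 22), (2, 25), (2, 27), (2, 28), (2, 30), (3, 0), (3, 7), (3, 8), (3, 15), (3, 16), (3, 23), (3, 24), (3, 31)]

Answer: no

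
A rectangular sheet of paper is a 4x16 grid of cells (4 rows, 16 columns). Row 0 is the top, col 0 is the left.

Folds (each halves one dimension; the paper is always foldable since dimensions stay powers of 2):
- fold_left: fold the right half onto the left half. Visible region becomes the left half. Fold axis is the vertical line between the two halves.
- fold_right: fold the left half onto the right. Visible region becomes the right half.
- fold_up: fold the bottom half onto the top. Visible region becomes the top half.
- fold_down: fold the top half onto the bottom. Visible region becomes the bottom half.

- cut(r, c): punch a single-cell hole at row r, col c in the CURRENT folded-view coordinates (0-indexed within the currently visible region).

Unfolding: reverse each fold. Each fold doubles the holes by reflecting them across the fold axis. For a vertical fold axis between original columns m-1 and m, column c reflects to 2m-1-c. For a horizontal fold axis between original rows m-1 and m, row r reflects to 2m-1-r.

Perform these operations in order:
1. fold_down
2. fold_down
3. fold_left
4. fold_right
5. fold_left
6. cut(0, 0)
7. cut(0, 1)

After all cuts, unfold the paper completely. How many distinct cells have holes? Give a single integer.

Answer: 64

Derivation:
Op 1 fold_down: fold axis h@2; visible region now rows[2,4) x cols[0,16) = 2x16
Op 2 fold_down: fold axis h@3; visible region now rows[3,4) x cols[0,16) = 1x16
Op 3 fold_left: fold axis v@8; visible region now rows[3,4) x cols[0,8) = 1x8
Op 4 fold_right: fold axis v@4; visible region now rows[3,4) x cols[4,8) = 1x4
Op 5 fold_left: fold axis v@6; visible region now rows[3,4) x cols[4,6) = 1x2
Op 6 cut(0, 0): punch at orig (3,4); cuts so far [(3, 4)]; region rows[3,4) x cols[4,6) = 1x2
Op 7 cut(0, 1): punch at orig (3,5); cuts so far [(3, 4), (3, 5)]; region rows[3,4) x cols[4,6) = 1x2
Unfold 1 (reflect across v@6): 4 holes -> [(3, 4), (3, 5), (3, 6), (3, 7)]
Unfold 2 (reflect across v@4): 8 holes -> [(3, 0), (3, 1), (3, 2), (3, 3), (3, 4), (3, 5), (3, 6), (3, 7)]
Unfold 3 (reflect across v@8): 16 holes -> [(3, 0), (3, 1), (3, 2), (3, 3), (3, 4), (3, 5), (3, 6), (3, 7), (3, 8), (3, 9), (3, 10), (3, 11), (3, 12), (3, 13), (3, 14), (3, 15)]
Unfold 4 (reflect across h@3): 32 holes -> [(2, 0), (2, 1), (2, 2), (2, 3), (2, 4), (2, 5), (2, 6), (2, 7), (2, 8), (2, 9), (2, 10), (2, 11), (2, 12), (2, 13), (2, 14), (2, 15), (3, 0), (3, 1), (3, 2), (3, 3), (3, 4), (3, 5), (3, 6), (3, 7), (3, 8), (3, 9), (3, 10), (3, 11), (3, 12), (3, 13), (3, 14), (3, 15)]
Unfold 5 (reflect across h@2): 64 holes -> [(0, 0), (0, 1), (0, 2), (0, 3), (0, 4), (0, 5), (0, 6), (0, 7), (0, 8), (0, 9), (0, 10), (0, 11), (0, 12), (0, 13), (0, 14), (0, 15), (1, 0), (1, 1), (1, 2), (1, 3), (1, 4), (1, 5), (1, 6), (1, 7), (1, 8), (1, 9), (1, 10), (1, 11), (1, 12), (1, 13), (1, 14), (1, 15), (2, 0), (2, 1), (2, 2), (2, 3), (2, 4), (2, 5), (2, 6), (2, 7), (2, 8), (2, 9), (2, 10), (2, 11), (2, 12), (2, 13), (2, 14), (2, 15), (3, 0), (3, 1), (3, 2), (3, 3), (3, 4), (3, 5), (3, 6), (3, 7), (3, 8), (3, 9), (3, 10), (3, 11), (3, 12), (3, 13), (3, 14), (3, 15)]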